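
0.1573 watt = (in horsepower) 0.0002109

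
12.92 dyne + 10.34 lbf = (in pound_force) 10.34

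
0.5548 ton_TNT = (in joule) 2.321e+09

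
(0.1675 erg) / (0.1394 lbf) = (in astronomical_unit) 1.806e-19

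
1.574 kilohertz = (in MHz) 0.001574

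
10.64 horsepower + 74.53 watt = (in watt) 8009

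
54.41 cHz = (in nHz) 5.441e+08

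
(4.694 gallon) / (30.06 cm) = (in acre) 1.461e-05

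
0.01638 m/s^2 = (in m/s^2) 0.01638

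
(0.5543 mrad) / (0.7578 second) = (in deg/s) 0.04191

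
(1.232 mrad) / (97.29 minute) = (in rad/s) 2.111e-07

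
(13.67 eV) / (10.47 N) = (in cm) 2.092e-17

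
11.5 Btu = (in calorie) 2900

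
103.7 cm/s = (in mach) 0.003046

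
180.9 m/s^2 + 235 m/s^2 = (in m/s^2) 415.9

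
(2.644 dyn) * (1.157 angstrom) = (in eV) 1.909e+04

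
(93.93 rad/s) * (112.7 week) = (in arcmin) 2.201e+13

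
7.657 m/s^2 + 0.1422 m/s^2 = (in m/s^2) 7.799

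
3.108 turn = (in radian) 19.53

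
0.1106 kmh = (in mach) 9.023e-05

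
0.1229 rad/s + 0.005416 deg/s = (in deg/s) 7.047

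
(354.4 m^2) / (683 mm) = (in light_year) 5.485e-14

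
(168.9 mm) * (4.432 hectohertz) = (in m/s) 74.86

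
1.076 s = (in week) 1.779e-06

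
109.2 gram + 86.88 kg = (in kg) 86.99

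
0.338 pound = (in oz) 5.408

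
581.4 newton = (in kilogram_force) 59.29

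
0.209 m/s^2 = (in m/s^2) 0.209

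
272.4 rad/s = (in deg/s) 1.561e+04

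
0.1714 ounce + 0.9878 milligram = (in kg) 0.00486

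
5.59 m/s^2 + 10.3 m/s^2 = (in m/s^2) 15.89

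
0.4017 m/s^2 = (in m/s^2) 0.4017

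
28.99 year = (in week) 1512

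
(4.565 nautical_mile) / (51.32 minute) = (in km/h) 9.884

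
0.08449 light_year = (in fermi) 7.993e+29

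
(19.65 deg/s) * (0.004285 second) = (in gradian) 0.09356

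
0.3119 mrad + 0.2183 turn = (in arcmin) 4716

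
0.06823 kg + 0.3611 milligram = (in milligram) 6.823e+04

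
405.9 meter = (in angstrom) 4.059e+12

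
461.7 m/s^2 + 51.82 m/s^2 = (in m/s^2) 513.5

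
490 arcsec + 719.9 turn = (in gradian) 2.88e+05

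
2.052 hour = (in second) 7387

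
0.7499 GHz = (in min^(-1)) 4.499e+10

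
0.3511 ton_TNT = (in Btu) 1.392e+06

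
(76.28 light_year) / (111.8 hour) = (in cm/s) 1.793e+14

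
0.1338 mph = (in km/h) 0.2153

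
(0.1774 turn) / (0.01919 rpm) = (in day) 0.00642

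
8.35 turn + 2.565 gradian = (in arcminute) 1.805e+05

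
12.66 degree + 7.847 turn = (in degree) 2838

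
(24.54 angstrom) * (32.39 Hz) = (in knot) 1.545e-07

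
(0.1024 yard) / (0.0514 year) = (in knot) 1.123e-07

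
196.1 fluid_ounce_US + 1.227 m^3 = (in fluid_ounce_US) 4.169e+04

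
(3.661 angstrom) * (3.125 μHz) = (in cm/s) 1.144e-13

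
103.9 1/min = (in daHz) 0.1732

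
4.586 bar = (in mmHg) 3440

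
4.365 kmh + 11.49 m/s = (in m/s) 12.7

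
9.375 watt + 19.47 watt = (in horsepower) 0.03868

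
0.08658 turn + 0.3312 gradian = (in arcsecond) 1.133e+05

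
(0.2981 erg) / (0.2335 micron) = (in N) 0.1277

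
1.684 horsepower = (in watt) 1256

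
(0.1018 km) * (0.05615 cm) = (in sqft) 0.6153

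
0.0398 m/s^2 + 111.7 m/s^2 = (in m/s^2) 111.7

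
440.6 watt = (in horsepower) 0.5909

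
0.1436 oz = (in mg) 4071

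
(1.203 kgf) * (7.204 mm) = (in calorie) 0.02031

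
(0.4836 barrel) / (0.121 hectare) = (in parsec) 2.059e-21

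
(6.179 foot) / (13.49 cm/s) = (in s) 13.96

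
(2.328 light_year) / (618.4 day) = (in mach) 1.211e+06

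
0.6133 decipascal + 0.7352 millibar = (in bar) 0.0007358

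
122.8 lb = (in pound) 122.8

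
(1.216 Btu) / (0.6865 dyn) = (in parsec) 6.056e-09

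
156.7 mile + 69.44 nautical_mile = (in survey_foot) 1.249e+06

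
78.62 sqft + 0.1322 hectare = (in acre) 0.3285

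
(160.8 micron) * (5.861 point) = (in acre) 8.216e-11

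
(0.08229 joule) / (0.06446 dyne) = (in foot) 4.188e+05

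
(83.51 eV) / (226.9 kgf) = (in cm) 6.013e-19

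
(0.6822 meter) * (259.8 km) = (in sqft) 1.908e+06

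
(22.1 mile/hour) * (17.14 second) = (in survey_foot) 555.6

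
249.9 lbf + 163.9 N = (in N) 1276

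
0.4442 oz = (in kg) 0.01259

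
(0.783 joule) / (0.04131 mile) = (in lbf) 0.002648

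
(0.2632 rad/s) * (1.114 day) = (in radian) 2.533e+04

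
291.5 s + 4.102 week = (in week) 4.102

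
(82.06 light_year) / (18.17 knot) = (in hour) 2.307e+13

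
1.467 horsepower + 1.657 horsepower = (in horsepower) 3.124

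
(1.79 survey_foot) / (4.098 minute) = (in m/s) 0.002219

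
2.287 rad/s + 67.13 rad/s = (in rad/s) 69.42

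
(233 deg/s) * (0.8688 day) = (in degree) 1.749e+07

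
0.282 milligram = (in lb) 6.217e-07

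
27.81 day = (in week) 3.973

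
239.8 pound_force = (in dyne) 1.067e+08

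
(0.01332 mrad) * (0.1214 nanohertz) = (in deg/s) 9.265e-14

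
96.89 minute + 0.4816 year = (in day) 175.9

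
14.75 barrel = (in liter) 2345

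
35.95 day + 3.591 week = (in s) 5.278e+06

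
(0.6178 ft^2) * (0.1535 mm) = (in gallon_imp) 0.001938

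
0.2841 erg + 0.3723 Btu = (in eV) 2.452e+21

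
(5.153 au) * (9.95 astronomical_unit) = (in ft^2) 1.235e+25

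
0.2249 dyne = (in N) 2.249e-06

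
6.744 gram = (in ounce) 0.2379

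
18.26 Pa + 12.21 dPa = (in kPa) 0.01948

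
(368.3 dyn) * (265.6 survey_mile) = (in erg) 1.574e+10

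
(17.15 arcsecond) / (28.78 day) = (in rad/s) 3.344e-11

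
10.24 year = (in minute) 5.382e+06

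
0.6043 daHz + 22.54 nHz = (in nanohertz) 6.043e+09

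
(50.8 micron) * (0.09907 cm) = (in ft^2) 5.417e-07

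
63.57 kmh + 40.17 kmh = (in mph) 64.46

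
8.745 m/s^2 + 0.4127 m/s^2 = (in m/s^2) 9.158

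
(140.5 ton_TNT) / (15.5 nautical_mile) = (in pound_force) 4.604e+06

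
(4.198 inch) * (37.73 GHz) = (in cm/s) 4.023e+11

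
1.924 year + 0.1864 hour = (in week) 100.3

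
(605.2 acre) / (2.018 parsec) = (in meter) 3.933e-11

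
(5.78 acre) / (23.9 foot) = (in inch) 1.264e+05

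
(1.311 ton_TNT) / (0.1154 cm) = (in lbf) 1.069e+12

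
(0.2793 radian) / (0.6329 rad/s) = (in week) 7.297e-07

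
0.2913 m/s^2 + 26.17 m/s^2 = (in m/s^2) 26.46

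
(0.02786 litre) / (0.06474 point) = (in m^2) 1.22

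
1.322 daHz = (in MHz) 1.322e-05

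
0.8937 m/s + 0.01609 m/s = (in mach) 0.002672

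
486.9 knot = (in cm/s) 2.505e+04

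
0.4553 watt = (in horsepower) 0.0006106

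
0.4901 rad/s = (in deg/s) 28.08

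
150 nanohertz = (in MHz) 1.5e-13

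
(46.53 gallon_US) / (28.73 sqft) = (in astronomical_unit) 4.411e-13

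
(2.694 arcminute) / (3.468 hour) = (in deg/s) 3.596e-06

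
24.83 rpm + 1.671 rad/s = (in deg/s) 244.7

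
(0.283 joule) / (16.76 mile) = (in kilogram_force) 1.07e-06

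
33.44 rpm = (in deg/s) 200.6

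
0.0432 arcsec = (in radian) 2.094e-07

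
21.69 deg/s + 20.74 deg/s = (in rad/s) 0.7405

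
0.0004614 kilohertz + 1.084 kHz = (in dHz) 1.084e+04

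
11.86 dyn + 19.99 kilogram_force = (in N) 196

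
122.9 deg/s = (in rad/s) 2.145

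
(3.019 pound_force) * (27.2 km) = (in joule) 3.653e+05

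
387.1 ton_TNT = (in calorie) 3.871e+11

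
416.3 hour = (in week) 2.478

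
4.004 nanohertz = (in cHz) 4.004e-07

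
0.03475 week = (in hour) 5.838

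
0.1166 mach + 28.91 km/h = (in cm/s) 4773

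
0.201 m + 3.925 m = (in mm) 4126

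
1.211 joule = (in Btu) 0.001148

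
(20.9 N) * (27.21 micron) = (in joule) 0.0005687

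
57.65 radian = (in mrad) 5.765e+04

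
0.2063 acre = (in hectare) 0.08349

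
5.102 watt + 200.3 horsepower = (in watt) 1.494e+05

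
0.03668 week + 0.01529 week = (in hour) 8.731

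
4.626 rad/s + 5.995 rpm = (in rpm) 50.17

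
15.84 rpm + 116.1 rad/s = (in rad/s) 117.8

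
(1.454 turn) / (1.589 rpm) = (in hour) 0.01525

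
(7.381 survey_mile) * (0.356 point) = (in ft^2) 16.06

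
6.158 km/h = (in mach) 0.005024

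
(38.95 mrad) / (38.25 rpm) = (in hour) 2.701e-06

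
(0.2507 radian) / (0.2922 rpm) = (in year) 2.598e-07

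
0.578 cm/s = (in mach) 1.698e-05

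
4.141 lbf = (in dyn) 1.842e+06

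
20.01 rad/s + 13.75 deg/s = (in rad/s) 20.25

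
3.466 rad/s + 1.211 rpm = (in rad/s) 3.593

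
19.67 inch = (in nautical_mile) 0.0002698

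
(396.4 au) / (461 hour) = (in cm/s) 3.573e+09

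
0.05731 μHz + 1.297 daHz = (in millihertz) 1.297e+04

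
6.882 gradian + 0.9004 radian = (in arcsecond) 2.08e+05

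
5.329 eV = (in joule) 8.538e-19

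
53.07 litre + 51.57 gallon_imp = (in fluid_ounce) 9722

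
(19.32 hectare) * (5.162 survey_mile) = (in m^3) 1.605e+09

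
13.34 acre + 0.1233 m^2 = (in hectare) 5.399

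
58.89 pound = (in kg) 26.71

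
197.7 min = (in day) 0.1373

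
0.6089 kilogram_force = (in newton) 5.971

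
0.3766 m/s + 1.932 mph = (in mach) 0.003643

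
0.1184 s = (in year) 3.754e-09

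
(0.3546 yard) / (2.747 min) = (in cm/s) 0.1967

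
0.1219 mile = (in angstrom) 1.962e+12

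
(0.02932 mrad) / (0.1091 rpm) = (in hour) 7.129e-07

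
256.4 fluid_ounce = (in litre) 7.583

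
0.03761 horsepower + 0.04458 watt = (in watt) 28.09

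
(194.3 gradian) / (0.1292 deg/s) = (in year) 4.292e-05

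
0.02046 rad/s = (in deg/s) 1.172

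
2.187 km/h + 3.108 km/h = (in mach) 0.00432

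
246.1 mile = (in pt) 1.123e+09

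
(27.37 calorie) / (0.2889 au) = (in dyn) 0.000265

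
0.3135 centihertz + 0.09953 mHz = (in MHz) 3.235e-09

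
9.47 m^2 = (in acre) 0.00234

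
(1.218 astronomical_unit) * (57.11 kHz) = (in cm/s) 1.041e+18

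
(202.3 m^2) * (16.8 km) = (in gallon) 8.978e+08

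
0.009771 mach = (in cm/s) 332.7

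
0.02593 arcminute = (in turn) 1.2e-06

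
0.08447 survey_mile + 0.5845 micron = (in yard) 148.7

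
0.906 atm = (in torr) 688.6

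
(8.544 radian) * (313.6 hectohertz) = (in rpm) 2.559e+06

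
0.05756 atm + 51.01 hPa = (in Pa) 1.093e+04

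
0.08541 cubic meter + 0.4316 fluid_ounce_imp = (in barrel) 0.5373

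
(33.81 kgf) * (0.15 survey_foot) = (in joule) 15.16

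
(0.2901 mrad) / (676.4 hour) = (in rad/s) 1.191e-10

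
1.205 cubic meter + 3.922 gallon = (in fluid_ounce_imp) 4.293e+04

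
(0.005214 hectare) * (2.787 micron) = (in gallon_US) 0.03839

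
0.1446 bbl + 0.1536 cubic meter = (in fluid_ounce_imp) 6215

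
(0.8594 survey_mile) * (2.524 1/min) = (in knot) 113.1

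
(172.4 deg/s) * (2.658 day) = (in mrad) 6.91e+08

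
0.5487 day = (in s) 4.741e+04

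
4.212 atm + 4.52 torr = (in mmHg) 3206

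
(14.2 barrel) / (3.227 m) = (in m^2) 0.6996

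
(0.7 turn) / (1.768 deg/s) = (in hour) 0.03959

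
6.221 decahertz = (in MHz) 6.221e-05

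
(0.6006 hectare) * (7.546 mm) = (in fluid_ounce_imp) 1.595e+06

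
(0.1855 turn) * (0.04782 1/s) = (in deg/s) 3.193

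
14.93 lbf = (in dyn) 6.641e+06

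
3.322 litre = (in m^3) 0.003322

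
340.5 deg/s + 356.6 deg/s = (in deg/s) 697.1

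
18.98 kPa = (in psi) 2.753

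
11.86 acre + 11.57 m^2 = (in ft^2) 5.167e+05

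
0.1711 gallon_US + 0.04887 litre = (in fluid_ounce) 23.55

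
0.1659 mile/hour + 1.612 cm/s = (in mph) 0.202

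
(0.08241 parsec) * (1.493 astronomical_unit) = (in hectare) 5.68e+22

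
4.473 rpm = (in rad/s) 0.4684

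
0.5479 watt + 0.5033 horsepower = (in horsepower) 0.504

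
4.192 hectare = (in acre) 10.36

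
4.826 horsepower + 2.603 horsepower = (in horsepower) 7.429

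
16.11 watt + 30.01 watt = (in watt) 46.12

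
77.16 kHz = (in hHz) 771.6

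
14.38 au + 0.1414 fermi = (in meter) 2.151e+12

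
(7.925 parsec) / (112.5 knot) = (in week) 6.986e+09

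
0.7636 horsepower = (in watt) 569.4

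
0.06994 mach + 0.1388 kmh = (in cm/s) 2385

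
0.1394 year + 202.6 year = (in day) 7.4e+04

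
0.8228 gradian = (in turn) 0.002057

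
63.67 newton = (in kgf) 6.493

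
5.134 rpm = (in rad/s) 0.5376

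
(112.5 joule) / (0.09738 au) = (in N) 7.722e-09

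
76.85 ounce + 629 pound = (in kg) 287.5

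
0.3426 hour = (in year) 3.911e-05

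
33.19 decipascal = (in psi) 0.0004814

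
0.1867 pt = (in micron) 65.86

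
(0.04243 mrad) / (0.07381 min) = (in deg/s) 0.0005489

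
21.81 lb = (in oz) 349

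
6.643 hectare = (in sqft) 7.15e+05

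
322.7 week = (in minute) 3.253e+06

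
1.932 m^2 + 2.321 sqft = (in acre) 0.0005307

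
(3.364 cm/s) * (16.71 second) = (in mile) 0.0003493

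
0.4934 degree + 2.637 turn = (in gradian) 1055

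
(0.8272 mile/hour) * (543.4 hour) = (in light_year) 7.646e-11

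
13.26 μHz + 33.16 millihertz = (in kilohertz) 3.317e-05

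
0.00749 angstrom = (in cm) 7.49e-11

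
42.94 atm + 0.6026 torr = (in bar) 43.51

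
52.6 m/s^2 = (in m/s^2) 52.6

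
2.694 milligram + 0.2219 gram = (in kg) 0.0002246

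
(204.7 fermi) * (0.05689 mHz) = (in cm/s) 1.165e-15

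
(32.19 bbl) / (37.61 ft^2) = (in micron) 1.465e+06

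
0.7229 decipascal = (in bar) 7.229e-07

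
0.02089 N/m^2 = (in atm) 2.062e-07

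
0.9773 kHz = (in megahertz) 0.0009773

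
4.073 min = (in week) 0.0004041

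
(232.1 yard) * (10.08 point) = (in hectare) 7.547e-05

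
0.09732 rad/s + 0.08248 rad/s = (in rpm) 1.717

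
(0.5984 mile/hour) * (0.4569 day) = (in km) 10.56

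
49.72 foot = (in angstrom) 1.515e+11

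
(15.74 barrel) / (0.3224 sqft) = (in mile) 0.05192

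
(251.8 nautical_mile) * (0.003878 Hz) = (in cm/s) 1.808e+05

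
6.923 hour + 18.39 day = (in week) 2.668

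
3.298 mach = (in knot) 2183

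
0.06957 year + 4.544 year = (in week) 240.6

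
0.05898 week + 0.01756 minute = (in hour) 9.909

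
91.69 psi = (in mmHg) 4742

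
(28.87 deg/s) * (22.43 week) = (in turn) 1.088e+06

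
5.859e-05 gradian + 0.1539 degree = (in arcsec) 554.2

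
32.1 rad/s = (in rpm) 306.5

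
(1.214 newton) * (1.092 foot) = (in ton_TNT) 9.657e-11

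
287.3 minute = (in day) 0.1995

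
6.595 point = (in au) 1.555e-14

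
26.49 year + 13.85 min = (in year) 26.49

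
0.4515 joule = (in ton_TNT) 1.079e-10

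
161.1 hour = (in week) 0.9589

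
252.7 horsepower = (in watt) 1.884e+05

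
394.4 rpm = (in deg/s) 2366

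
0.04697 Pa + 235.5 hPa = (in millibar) 235.5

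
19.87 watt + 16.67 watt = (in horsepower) 0.049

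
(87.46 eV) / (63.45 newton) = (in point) 6.26e-16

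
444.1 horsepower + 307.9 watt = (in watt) 3.315e+05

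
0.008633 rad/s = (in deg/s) 0.4946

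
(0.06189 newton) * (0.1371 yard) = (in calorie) 0.001854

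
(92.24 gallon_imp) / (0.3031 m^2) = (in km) 0.001383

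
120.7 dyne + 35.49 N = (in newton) 35.49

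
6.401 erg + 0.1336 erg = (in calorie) 1.562e-07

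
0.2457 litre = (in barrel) 0.001545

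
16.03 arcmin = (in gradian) 0.2969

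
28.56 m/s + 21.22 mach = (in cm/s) 7.254e+05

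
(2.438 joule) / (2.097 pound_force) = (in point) 740.9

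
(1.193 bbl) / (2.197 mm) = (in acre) 0.02133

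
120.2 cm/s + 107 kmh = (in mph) 69.18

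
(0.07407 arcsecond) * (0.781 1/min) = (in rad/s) 4.674e-09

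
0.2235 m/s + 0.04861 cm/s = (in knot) 0.4354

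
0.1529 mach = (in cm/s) 5206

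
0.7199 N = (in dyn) 7.199e+04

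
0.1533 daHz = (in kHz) 0.001533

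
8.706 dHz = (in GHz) 8.706e-10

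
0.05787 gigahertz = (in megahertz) 57.87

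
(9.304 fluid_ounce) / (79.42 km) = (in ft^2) 3.729e-08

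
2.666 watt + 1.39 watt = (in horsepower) 0.005439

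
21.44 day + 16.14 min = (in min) 3.089e+04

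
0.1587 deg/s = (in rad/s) 0.00277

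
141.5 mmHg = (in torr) 141.5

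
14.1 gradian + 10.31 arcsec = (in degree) 12.69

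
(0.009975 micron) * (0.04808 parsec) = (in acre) 3657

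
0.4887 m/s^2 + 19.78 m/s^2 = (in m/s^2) 20.27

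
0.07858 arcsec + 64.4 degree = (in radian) 1.124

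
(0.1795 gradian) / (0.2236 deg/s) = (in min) 0.01204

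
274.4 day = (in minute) 3.951e+05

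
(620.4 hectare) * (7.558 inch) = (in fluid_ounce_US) 4.027e+10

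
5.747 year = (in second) 1.812e+08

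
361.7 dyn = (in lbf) 0.0008131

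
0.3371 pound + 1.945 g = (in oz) 5.462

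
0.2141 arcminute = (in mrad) 0.06228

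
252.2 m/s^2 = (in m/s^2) 252.2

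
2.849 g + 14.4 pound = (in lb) 14.41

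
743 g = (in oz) 26.21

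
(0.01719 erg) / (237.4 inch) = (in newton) 2.851e-10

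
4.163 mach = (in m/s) 1418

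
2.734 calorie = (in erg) 1.144e+08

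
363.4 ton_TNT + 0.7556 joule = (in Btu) 1.441e+09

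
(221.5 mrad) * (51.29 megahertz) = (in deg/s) 6.509e+08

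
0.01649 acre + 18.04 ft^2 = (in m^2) 68.41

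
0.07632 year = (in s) 2.407e+06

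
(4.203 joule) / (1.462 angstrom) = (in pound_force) 6.463e+09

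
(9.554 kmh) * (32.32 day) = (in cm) 7.411e+08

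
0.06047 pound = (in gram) 27.43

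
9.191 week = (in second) 5.559e+06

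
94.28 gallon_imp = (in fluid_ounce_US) 1.449e+04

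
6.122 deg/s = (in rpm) 1.02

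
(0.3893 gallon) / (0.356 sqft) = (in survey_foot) 0.1462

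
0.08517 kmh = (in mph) 0.05292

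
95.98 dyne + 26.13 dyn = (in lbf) 0.0002745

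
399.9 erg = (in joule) 3.999e-05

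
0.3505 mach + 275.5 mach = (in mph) 2.101e+05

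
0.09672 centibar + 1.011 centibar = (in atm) 0.01093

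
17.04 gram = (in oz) 0.6011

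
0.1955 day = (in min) 281.5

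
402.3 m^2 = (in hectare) 0.04023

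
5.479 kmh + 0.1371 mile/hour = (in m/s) 1.583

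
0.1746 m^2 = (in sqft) 1.879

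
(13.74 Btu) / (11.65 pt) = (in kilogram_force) 3.597e+05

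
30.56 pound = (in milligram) 1.386e+07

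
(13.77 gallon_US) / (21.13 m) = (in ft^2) 0.02655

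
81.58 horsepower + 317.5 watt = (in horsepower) 82.01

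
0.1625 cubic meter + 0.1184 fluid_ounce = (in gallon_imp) 35.75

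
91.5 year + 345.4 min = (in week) 4771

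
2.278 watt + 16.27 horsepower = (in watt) 1.213e+04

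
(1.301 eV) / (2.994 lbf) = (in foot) 5.135e-20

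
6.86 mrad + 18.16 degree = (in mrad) 323.8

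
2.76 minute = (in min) 2.76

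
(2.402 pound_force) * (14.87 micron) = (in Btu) 1.506e-07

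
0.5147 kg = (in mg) 5.147e+05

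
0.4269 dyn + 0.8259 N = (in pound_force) 0.1857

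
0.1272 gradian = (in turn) 0.000318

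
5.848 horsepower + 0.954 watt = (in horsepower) 5.849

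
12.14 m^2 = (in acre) 0.003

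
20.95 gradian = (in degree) 18.86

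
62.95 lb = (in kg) 28.55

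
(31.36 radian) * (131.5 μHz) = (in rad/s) 0.004124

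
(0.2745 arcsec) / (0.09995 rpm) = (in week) 2.102e-10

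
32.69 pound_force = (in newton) 145.4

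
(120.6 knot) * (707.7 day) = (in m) 3.794e+09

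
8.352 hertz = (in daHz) 0.8352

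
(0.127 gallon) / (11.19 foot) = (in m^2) 0.000141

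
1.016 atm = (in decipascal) 1.029e+06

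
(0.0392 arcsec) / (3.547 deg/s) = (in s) 3.07e-06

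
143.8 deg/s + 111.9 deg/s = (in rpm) 42.62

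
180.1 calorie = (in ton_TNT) 1.801e-07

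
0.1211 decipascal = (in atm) 1.195e-07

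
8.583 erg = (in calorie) 2.051e-07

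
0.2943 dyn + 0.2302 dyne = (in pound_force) 1.179e-06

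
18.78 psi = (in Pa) 1.295e+05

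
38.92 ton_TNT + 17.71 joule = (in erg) 1.628e+18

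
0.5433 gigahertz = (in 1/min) 3.26e+10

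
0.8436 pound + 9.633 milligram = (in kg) 0.3827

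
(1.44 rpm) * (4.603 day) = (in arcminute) 2.062e+08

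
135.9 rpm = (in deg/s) 815.4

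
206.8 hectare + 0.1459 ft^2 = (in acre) 511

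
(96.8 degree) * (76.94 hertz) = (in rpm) 1241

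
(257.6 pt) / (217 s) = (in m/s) 0.0004188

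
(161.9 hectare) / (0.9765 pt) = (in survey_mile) 2.92e+06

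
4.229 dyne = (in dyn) 4.229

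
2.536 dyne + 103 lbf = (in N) 458.2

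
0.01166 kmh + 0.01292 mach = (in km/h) 15.85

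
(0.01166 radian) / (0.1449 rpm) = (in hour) 0.0002135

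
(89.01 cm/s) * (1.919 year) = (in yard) 5.891e+07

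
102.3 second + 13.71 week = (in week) 13.71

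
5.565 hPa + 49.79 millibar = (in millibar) 55.35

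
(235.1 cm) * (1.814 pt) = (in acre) 3.718e-07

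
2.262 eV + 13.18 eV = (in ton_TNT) 5.913e-28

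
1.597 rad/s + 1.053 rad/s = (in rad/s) 2.65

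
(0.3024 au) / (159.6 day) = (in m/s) 3281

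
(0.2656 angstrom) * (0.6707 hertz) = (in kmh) 6.413e-11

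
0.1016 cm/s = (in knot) 0.001975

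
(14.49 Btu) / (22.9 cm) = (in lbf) 1.501e+04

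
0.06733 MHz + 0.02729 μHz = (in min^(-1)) 4.04e+06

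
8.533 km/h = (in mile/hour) 5.302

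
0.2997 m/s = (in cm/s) 29.97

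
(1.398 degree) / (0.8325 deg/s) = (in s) 1.679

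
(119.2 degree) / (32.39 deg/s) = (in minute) 0.06134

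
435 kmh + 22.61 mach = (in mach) 22.96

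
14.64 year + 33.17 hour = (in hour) 1.283e+05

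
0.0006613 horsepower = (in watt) 0.4931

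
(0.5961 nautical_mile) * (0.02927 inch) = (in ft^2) 8.835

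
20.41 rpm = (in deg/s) 122.5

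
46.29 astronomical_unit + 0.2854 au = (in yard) 7.62e+12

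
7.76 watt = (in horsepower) 0.01041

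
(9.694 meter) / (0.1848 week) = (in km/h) 0.0003122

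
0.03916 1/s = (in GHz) 3.916e-11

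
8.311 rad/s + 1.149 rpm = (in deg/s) 483.1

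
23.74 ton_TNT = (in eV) 6.2e+29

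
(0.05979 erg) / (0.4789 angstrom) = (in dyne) 1.248e+07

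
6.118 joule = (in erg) 6.118e+07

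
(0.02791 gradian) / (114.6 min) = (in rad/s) 6.376e-08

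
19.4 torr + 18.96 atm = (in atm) 18.99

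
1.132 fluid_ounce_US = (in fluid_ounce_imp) 1.178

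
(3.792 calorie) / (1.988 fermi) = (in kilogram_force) 8.138e+14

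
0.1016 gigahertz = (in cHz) 1.016e+10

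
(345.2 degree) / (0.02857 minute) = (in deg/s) 201.4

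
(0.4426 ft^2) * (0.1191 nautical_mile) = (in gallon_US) 2396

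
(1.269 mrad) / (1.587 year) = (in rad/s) 2.536e-11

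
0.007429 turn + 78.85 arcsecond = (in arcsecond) 9707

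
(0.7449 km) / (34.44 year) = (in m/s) 6.858e-07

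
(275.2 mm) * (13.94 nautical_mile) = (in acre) 1.756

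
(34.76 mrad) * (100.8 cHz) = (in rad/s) 0.03504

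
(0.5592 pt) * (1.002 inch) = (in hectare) 5.021e-10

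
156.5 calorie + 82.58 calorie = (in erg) 1e+10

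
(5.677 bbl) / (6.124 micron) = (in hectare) 14.74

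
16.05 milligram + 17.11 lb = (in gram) 7761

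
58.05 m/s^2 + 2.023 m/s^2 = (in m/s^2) 60.07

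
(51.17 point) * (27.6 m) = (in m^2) 0.4982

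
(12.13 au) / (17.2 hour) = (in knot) 5.697e+07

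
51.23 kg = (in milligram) 5.123e+07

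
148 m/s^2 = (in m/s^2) 148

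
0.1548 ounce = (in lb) 0.009675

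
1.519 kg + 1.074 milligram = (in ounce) 53.58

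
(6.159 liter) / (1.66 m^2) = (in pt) 10.52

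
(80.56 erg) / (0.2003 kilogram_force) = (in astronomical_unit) 2.742e-17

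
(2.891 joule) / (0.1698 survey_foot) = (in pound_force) 12.56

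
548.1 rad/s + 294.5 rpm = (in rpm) 5528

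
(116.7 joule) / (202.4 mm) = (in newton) 576.6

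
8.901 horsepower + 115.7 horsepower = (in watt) 9.291e+04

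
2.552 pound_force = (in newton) 11.35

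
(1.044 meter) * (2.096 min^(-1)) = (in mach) 0.0001071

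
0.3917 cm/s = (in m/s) 0.003917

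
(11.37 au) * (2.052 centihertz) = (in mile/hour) 7.808e+10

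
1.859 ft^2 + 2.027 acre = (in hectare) 0.8203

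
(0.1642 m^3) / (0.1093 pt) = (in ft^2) 4.584e+04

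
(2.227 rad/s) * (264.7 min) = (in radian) 3.537e+04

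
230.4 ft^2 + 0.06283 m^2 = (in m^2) 21.47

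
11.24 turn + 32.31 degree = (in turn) 11.33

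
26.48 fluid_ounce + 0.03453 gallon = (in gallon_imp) 0.201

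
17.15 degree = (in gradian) 19.06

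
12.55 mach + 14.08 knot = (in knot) 8321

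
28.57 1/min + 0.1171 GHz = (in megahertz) 117.1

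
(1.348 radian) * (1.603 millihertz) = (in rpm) 0.02063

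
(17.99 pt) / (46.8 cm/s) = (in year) 4.3e-10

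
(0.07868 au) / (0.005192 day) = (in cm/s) 2.624e+09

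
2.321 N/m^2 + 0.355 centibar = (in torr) 2.68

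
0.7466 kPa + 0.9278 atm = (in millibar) 947.6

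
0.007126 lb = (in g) 3.232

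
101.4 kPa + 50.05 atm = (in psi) 750.2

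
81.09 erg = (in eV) 5.061e+13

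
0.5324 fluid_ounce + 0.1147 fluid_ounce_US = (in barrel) 0.0001204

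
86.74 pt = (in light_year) 3.234e-18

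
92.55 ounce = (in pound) 5.784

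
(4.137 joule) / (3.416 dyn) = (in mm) 1.211e+08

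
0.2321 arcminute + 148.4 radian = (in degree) 8503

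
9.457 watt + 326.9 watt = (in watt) 336.4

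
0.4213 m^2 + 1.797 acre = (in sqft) 7.828e+04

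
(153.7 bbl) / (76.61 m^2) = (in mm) 319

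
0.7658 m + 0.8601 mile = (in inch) 5.453e+04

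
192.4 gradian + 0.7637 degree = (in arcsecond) 6.261e+05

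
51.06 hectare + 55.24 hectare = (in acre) 262.7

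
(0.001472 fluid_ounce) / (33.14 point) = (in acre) 9.201e-10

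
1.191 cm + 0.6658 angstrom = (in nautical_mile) 6.431e-06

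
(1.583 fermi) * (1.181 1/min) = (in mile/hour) 6.97e-17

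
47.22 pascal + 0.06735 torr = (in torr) 0.4215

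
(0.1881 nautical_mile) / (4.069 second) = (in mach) 0.2514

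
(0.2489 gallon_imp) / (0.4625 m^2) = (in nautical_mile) 1.321e-06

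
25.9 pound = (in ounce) 414.4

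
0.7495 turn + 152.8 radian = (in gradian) 1.003e+04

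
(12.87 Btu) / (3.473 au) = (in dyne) 0.002614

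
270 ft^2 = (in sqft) 270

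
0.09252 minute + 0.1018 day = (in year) 0.0002791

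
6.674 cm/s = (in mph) 0.1493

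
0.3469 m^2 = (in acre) 8.572e-05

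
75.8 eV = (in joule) 1.214e-17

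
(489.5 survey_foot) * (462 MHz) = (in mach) 2.024e+08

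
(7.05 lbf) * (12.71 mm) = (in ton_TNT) 9.526e-11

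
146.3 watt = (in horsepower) 0.1962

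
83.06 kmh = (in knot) 44.85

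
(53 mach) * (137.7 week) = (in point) 4.26e+15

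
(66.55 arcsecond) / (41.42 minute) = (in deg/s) 7.438e-06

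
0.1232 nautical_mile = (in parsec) 7.394e-15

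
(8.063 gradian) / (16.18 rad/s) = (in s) 0.007828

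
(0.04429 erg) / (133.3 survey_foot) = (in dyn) 1.09e-05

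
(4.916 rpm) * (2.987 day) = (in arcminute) 4.567e+08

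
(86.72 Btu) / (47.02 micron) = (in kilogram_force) 1.984e+08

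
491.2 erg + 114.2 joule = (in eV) 7.128e+20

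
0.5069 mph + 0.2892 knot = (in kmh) 1.351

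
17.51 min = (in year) 3.331e-05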